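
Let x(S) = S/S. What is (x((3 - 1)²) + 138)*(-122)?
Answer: -16958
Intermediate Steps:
x(S) = 1
(x((3 - 1)²) + 138)*(-122) = (1 + 138)*(-122) = 139*(-122) = -16958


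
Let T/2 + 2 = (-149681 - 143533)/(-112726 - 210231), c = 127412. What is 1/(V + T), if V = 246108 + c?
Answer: 322957/120630193240 ≈ 2.6772e-6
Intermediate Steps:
T = -705400/322957 (T = -4 + 2*((-149681 - 143533)/(-112726 - 210231)) = -4 + 2*(-293214/(-322957)) = -4 + 2*(-293214*(-1/322957)) = -4 + 2*(293214/322957) = -4 + 586428/322957 = -705400/322957 ≈ -2.1842)
V = 373520 (V = 246108 + 127412 = 373520)
1/(V + T) = 1/(373520 - 705400/322957) = 1/(120630193240/322957) = 322957/120630193240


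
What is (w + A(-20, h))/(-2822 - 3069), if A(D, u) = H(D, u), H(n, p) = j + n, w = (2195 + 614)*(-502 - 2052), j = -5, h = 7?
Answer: 7174211/5891 ≈ 1217.8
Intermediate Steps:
w = -7174186 (w = 2809*(-2554) = -7174186)
H(n, p) = -5 + n
A(D, u) = -5 + D
(w + A(-20, h))/(-2822 - 3069) = (-7174186 + (-5 - 20))/(-2822 - 3069) = (-7174186 - 25)/(-5891) = -7174211*(-1/5891) = 7174211/5891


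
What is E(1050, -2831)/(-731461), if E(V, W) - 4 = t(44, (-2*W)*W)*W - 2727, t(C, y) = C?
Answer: 127287/731461 ≈ 0.17402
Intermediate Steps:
E(V, W) = -2723 + 44*W (E(V, W) = 4 + (44*W - 2727) = 4 + (-2727 + 44*W) = -2723 + 44*W)
E(1050, -2831)/(-731461) = (-2723 + 44*(-2831))/(-731461) = (-2723 - 124564)*(-1/731461) = -127287*(-1/731461) = 127287/731461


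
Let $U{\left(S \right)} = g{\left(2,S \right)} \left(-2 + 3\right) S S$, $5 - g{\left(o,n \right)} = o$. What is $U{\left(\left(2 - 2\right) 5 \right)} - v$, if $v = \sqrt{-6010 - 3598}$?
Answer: $- 2 i \sqrt{2402} \approx - 98.02 i$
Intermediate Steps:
$g{\left(o,n \right)} = 5 - o$
$U{\left(S \right)} = 3 S^{2}$ ($U{\left(S \right)} = \left(5 - 2\right) \left(-2 + 3\right) S S = \left(5 - 2\right) 1 S^{2} = 3 \cdot 1 S^{2} = 3 S^{2}$)
$v = 2 i \sqrt{2402}$ ($v = \sqrt{-9608} = 2 i \sqrt{2402} \approx 98.02 i$)
$U{\left(\left(2 - 2\right) 5 \right)} - v = 3 \left(\left(2 - 2\right) 5\right)^{2} - 2 i \sqrt{2402} = 3 \left(0 \cdot 5\right)^{2} - 2 i \sqrt{2402} = 3 \cdot 0^{2} - 2 i \sqrt{2402} = 3 \cdot 0 - 2 i \sqrt{2402} = 0 - 2 i \sqrt{2402} = - 2 i \sqrt{2402}$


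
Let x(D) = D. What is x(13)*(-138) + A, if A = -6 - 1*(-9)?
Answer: -1791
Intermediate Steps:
A = 3 (A = -6 + 9 = 3)
x(13)*(-138) + A = 13*(-138) + 3 = -1794 + 3 = -1791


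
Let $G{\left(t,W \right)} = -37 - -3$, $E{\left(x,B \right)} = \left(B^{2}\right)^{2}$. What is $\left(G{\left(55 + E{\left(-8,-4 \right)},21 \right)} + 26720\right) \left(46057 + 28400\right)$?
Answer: $1986959502$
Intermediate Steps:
$E{\left(x,B \right)} = B^{4}$
$G{\left(t,W \right)} = -34$ ($G{\left(t,W \right)} = -37 + 3 = -34$)
$\left(G{\left(55 + E{\left(-8,-4 \right)},21 \right)} + 26720\right) \left(46057 + 28400\right) = \left(-34 + 26720\right) \left(46057 + 28400\right) = 26686 \cdot 74457 = 1986959502$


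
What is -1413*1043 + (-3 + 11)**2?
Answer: -1473695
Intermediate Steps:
-1413*1043 + (-3 + 11)**2 = -1473759 + 8**2 = -1473759 + 64 = -1473695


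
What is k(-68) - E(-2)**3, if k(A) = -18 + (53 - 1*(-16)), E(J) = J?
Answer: 59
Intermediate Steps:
k(A) = 51 (k(A) = -18 + (53 + 16) = -18 + 69 = 51)
k(-68) - E(-2)**3 = 51 - 1*(-2)**3 = 51 - 1*(-8) = 51 + 8 = 59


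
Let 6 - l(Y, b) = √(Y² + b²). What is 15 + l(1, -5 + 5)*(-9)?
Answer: -30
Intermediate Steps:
l(Y, b) = 6 - √(Y² + b²)
15 + l(1, -5 + 5)*(-9) = 15 + (6 - √(1² + (-5 + 5)²))*(-9) = 15 + (6 - √(1 + 0²))*(-9) = 15 + (6 - √(1 + 0))*(-9) = 15 + (6 - √1)*(-9) = 15 + (6 - 1*1)*(-9) = 15 + (6 - 1)*(-9) = 15 + 5*(-9) = 15 - 45 = -30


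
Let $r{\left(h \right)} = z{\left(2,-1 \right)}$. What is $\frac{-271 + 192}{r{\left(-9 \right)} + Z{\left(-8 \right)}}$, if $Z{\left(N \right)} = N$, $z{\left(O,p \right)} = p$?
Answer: $\frac{79}{9} \approx 8.7778$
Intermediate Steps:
$r{\left(h \right)} = -1$
$\frac{-271 + 192}{r{\left(-9 \right)} + Z{\left(-8 \right)}} = \frac{-271 + 192}{-1 - 8} = - \frac{79}{-9} = \left(-79\right) \left(- \frac{1}{9}\right) = \frac{79}{9}$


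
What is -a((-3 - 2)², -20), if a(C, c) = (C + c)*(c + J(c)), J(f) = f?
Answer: 200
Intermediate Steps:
a(C, c) = 2*c*(C + c) (a(C, c) = (C + c)*(c + c) = (C + c)*(2*c) = 2*c*(C + c))
-a((-3 - 2)², -20) = -2*(-20)*((-3 - 2)² - 20) = -2*(-20)*((-5)² - 20) = -2*(-20)*(25 - 20) = -2*(-20)*5 = -1*(-200) = 200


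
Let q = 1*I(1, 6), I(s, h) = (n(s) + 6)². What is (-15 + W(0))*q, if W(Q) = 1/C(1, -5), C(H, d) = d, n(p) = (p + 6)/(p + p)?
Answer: -6859/5 ≈ -1371.8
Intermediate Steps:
n(p) = (6 + p)/(2*p) (n(p) = (6 + p)/((2*p)) = (6 + p)*(1/(2*p)) = (6 + p)/(2*p))
I(s, h) = (6 + (6 + s)/(2*s))² (I(s, h) = ((6 + s)/(2*s) + 6)² = (6 + (6 + s)/(2*s))²)
W(Q) = -⅕ (W(Q) = 1/(-5) = -⅕)
q = 361/4 (q = 1*((¼)*(6 + 13*1)²/1²) = 1*((¼)*1*(6 + 13)²) = 1*((¼)*1*19²) = 1*((¼)*1*361) = 1*(361/4) = 361/4 ≈ 90.250)
(-15 + W(0))*q = (-15 - ⅕)*(361/4) = -76/5*361/4 = -6859/5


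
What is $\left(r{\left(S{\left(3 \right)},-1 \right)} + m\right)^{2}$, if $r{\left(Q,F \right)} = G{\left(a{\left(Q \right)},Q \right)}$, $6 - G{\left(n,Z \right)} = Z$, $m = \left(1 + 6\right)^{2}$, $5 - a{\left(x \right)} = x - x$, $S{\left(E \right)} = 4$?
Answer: $2601$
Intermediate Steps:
$a{\left(x \right)} = 5$ ($a{\left(x \right)} = 5 - \left(x - x\right) = 5 - 0 = 5 + 0 = 5$)
$m = 49$ ($m = 7^{2} = 49$)
$G{\left(n,Z \right)} = 6 - Z$
$r{\left(Q,F \right)} = 6 - Q$
$\left(r{\left(S{\left(3 \right)},-1 \right)} + m\right)^{2} = \left(\left(6 - 4\right) + 49\right)^{2} = \left(2 + 49\right)^{2} = 51^{2} = 2601$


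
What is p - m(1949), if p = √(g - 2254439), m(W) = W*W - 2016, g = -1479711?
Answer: -3796585 + 5*I*√149366 ≈ -3.7966e+6 + 1932.4*I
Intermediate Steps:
m(W) = -2016 + W² (m(W) = W² - 2016 = -2016 + W²)
p = 5*I*√149366 (p = √(-1479711 - 2254439) = √(-3734150) = 5*I*√149366 ≈ 1932.4*I)
p - m(1949) = 5*I*√149366 - (-2016 + 1949²) = 5*I*√149366 - (-2016 + 3798601) = 5*I*√149366 - 1*3796585 = 5*I*√149366 - 3796585 = -3796585 + 5*I*√149366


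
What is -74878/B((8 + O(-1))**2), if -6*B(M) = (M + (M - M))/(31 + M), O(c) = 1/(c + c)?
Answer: 52264844/75 ≈ 6.9687e+5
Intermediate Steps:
O(c) = 1/(2*c)
B(M) = -M/(6*(31 + M)) (B(M) = -(M + (M - M))/(6*(31 + M)) = -(M + 0)/(6*(31 + M)) = -M/(6*(31 + M)))
-74878/B((8 + O(-1))**2) = -74878*(-(186 + 6*(8 + (1/2)/(-1))**2)/(8 + (1/2)/(-1))**2) = -74878*(-(186 + 6*(8 + (1/2)*(-1))**2)/(8 + (1/2)*(-1))**2) = -74878*(-(186 + 6*(8 - 1/2)**2)/(8 - 1/2)**2) = -74878/((-(15/2)**2/(186 + 6*(15/2)**2))) = -74878/((-1*225/4/(186 + 6*(225/4)))) = -74878/((-1*225/4/(186 + 675/2))) = -74878/((-1*225/4/1047/2)) = -74878/((-1*225/4*2/1047)) = -74878/(-75/698) = -74878*(-698/75) = 52264844/75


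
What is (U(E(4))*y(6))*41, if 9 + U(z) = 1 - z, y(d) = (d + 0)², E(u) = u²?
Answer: -35424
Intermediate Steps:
y(d) = d²
U(z) = -8 - z (U(z) = -9 + (1 - z) = -8 - z)
(U(E(4))*y(6))*41 = ((-8 - 1*4²)*6²)*41 = ((-8 - 1*16)*36)*41 = ((-8 - 16)*36)*41 = -24*36*41 = -864*41 = -35424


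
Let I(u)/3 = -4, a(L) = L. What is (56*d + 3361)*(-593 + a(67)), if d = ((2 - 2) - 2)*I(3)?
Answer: -2474830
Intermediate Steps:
I(u) = -12 (I(u) = 3*(-4) = -12)
d = 24 (d = ((2 - 2) - 2)*(-12) = (0 - 2)*(-12) = -2*(-12) = 24)
(56*d + 3361)*(-593 + a(67)) = (56*24 + 3361)*(-593 + 67) = (1344 + 3361)*(-526) = 4705*(-526) = -2474830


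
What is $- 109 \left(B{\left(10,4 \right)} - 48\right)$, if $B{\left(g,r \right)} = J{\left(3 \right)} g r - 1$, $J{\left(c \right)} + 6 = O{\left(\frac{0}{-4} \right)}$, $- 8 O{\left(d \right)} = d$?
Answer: $31501$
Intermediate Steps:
$O{\left(d \right)} = - \frac{d}{8}$
$J{\left(c \right)} = -6$ ($J{\left(c \right)} = -6 - \frac{0 \frac{1}{-4}}{8} = -6 - \frac{0 \left(- \frac{1}{4}\right)}{8} = -6 - 0 = -6 + 0 = -6$)
$B{\left(g,r \right)} = -1 - 6 g r$ ($B{\left(g,r \right)} = - 6 g r - 1 = -1 - 6 g r$)
$- 109 \left(B{\left(10,4 \right)} - 48\right) = - 109 \left(\left(-1 - 60 \cdot 4\right) - 48\right) = - 109 \left(\left(-1 - 240\right) - 48\right) = - 109 \left(-241 - 48\right) = \left(-109\right) \left(-289\right) = 31501$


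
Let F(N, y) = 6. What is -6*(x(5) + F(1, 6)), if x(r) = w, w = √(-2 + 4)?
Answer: -36 - 6*√2 ≈ -44.485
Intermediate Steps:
w = √2 ≈ 1.4142
x(r) = √2
-6*(x(5) + F(1, 6)) = -6*(√2 + 6) = -6*(6 + √2) = -3*(12 + 2*√2) = -36 - 6*√2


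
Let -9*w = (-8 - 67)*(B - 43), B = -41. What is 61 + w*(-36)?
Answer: 25261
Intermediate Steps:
w = -700 (w = -(-8 - 67)*(-41 - 43)/9 = -(-25)*(-84)/3 = -⅑*6300 = -700)
61 + w*(-36) = 61 - 700*(-36) = 61 + 25200 = 25261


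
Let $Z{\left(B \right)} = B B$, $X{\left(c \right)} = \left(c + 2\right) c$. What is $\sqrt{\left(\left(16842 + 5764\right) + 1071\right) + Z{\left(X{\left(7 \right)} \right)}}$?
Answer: $\sqrt{27646} \approx 166.27$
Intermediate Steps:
$X{\left(c \right)} = c \left(2 + c\right)$ ($X{\left(c \right)} = \left(2 + c\right) c = c \left(2 + c\right)$)
$Z{\left(B \right)} = B^{2}$
$\sqrt{\left(\left(16842 + 5764\right) + 1071\right) + Z{\left(X{\left(7 \right)} \right)}} = \sqrt{\left(\left(16842 + 5764\right) + 1071\right) + \left(7 \left(2 + 7\right)\right)^{2}} = \sqrt{\left(22606 + 1071\right) + \left(7 \cdot 9\right)^{2}} = \sqrt{23677 + 63^{2}} = \sqrt{23677 + 3969} = \sqrt{27646}$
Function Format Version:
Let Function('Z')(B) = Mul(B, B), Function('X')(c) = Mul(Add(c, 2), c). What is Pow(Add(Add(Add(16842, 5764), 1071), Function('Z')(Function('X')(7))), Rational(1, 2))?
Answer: Pow(27646, Rational(1, 2)) ≈ 166.27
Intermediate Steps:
Function('X')(c) = Mul(c, Add(2, c)) (Function('X')(c) = Mul(Add(2, c), c) = Mul(c, Add(2, c)))
Function('Z')(B) = Pow(B, 2)
Pow(Add(Add(Add(16842, 5764), 1071), Function('Z')(Function('X')(7))), Rational(1, 2)) = Pow(Add(Add(Add(16842, 5764), 1071), Pow(Mul(7, Add(2, 7)), 2)), Rational(1, 2)) = Pow(Add(Add(22606, 1071), Pow(Mul(7, 9), 2)), Rational(1, 2)) = Pow(Add(23677, Pow(63, 2)), Rational(1, 2)) = Pow(Add(23677, 3969), Rational(1, 2)) = Pow(27646, Rational(1, 2))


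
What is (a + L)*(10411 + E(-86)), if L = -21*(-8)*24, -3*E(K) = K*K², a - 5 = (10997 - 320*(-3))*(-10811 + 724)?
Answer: -26826401757386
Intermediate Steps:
a = -120610254 (a = 5 + (10997 - 320*(-3))*(-10811 + 724) = 5 + (10997 + 960)*(-10087) = 5 + 11957*(-10087) = 5 - 120610259 = -120610254)
E(K) = -K³/3 (E(K) = -K*K²/3 = -K³/3)
L = 4032 (L = 168*24 = 4032)
(a + L)*(10411 + E(-86)) = (-120610254 + 4032)*(10411 - ⅓*(-86)³) = -120606222*(10411 - ⅓*(-636056)) = -120606222*(10411 + 636056/3) = -120606222*667289/3 = -26826401757386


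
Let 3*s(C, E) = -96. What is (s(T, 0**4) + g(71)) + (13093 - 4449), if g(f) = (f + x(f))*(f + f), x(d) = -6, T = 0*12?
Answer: 17842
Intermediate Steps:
T = 0
s(C, E) = -32 (s(C, E) = (1/3)*(-96) = -32)
g(f) = 2*f*(-6 + f) (g(f) = (f - 6)*(f + f) = (-6 + f)*(2*f) = 2*f*(-6 + f))
(s(T, 0**4) + g(71)) + (13093 - 4449) = (-32 + 2*71*(-6 + 71)) + (13093 - 4449) = (-32 + 2*71*65) + 8644 = (-32 + 9230) + 8644 = 9198 + 8644 = 17842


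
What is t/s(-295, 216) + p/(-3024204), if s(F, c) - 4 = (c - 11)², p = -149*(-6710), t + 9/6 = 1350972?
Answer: 1010897554018/31776067479 ≈ 31.813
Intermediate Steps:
t = 2701941/2 (t = -3/2 + 1350972 = 2701941/2 ≈ 1.3510e+6)
p = 999790
s(F, c) = 4 + (-11 + c)² (s(F, c) = 4 + (c - 11)² = 4 + (-11 + c)²)
t/s(-295, 216) + p/(-3024204) = 2701941/(2*(4 + (-11 + 216)²)) + 999790/(-3024204) = 2701941/(2*(4 + 205²)) + 999790*(-1/3024204) = 2701941/(2*(4 + 42025)) - 499895/1512102 = (2701941/2)/42029 - 499895/1512102 = (2701941/2)*(1/42029) - 499895/1512102 = 2701941/84058 - 499895/1512102 = 1010897554018/31776067479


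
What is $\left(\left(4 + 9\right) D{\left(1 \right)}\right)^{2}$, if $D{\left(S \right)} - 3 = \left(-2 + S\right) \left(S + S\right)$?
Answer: $169$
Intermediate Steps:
$D{\left(S \right)} = 3 + 2 S \left(-2 + S\right)$ ($D{\left(S \right)} = 3 + \left(-2 + S\right) \left(S + S\right) = 3 + \left(-2 + S\right) 2 S = 3 + 2 S \left(-2 + S\right)$)
$\left(\left(4 + 9\right) D{\left(1 \right)}\right)^{2} = \left(\left(4 + 9\right) \left(3 - 4 + 2 \cdot 1^{2}\right)\right)^{2} = \left(13 \left(3 - 4 + 2 \cdot 1\right)\right)^{2} = \left(13 \left(3 - 4 + 2\right)\right)^{2} = \left(13 \cdot 1\right)^{2} = 13^{2} = 169$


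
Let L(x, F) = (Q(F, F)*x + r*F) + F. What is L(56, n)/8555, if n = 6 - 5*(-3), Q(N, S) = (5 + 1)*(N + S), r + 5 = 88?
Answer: 15876/8555 ≈ 1.8558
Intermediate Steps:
r = 83 (r = -5 + 88 = 83)
Q(N, S) = 6*N + 6*S (Q(N, S) = 6*(N + S) = 6*N + 6*S)
n = 21 (n = 6 + 15 = 21)
L(x, F) = 84*F + 12*F*x (L(x, F) = ((6*F + 6*F)*x + 83*F) + F = ((12*F)*x + 83*F) + F = (12*F*x + 83*F) + F = (83*F + 12*F*x) + F = 84*F + 12*F*x)
L(56, n)/8555 = (12*21*(7 + 56))/8555 = (12*21*63)*(1/8555) = 15876*(1/8555) = 15876/8555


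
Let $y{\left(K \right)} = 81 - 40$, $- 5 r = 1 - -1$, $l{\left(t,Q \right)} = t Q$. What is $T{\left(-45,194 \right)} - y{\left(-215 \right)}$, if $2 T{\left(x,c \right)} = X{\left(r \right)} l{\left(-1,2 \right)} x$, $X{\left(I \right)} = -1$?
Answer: $-86$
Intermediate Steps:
$l{\left(t,Q \right)} = Q t$
$r = - \frac{2}{5}$ ($r = - \frac{1 - -1}{5} = - \frac{1 + 1}{5} = \left(- \frac{1}{5}\right) 2 = - \frac{2}{5} \approx -0.4$)
$y{\left(K \right)} = 41$
$T{\left(x,c \right)} = x$ ($T{\left(x,c \right)} = \frac{- 2 \left(-1\right) x}{2} = \frac{\left(-1\right) \left(-2\right) x}{2} = \frac{2 x}{2} = x$)
$T{\left(-45,194 \right)} - y{\left(-215 \right)} = -45 - 41 = -86$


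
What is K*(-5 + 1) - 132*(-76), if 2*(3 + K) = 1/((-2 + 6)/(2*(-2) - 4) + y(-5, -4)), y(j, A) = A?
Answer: 90400/9 ≈ 10044.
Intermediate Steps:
K = -28/9 (K = -3 + 1/(2*((-2 + 6)/(2*(-2) - 4) - 4)) = -3 + 1/(2*(4/(-4 - 4) - 4)) = -3 + 1/(2*(4/(-8) - 4)) = -3 + 1/(2*(4*(-⅛) - 4)) = -3 + 1/(2*(-½ - 4)) = -3 + 1/(2*(-9/2)) = -3 + (½)*(-2/9) = -3 - ⅑ = -28/9 ≈ -3.1111)
K*(-5 + 1) - 132*(-76) = -28*(-5 + 1)/9 - 132*(-76) = -28/9*(-4) + 10032 = 112/9 + 10032 = 90400/9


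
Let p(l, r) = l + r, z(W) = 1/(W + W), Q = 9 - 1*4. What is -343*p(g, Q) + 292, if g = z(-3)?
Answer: -8195/6 ≈ -1365.8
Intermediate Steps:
Q = 5 (Q = 9 - 4 = 5)
z(W) = 1/(2*W)
g = -⅙ (g = (½)/(-3) = (½)*(-⅓) = -⅙ ≈ -0.16667)
-343*p(g, Q) + 292 = -343*(-⅙ + 5) + 292 = -343*29/6 + 292 = -9947/6 + 292 = -8195/6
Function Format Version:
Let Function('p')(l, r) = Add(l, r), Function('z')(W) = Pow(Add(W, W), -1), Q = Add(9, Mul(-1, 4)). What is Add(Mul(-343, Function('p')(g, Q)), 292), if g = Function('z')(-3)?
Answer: Rational(-8195, 6) ≈ -1365.8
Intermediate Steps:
Q = 5 (Q = Add(9, -4) = 5)
Function('z')(W) = Mul(Rational(1, 2), Pow(W, -1)) (Function('z')(W) = Pow(Mul(2, W), -1) = Mul(Rational(1, 2), Pow(W, -1)))
g = Rational(-1, 6) (g = Mul(Rational(1, 2), Pow(-3, -1)) = Mul(Rational(1, 2), Rational(-1, 3)) = Rational(-1, 6) ≈ -0.16667)
Add(Mul(-343, Function('p')(g, Q)), 292) = Add(Mul(-343, Add(Rational(-1, 6), 5)), 292) = Add(Mul(-343, Rational(29, 6)), 292) = Add(Rational(-9947, 6), 292) = Rational(-8195, 6)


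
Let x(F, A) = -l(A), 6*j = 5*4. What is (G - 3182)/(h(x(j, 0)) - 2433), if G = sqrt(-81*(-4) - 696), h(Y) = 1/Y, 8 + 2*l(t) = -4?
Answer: 19092/14597 - 12*I*sqrt(93)/14597 ≈ 1.3079 - 0.0079279*I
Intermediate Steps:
l(t) = -6 (l(t) = -4 + (1/2)*(-4) = -4 - 2 = -6)
j = 10/3 (j = (5*4)/6 = (1/6)*20 = 10/3 ≈ 3.3333)
x(F, A) = 6 (x(F, A) = -1*(-6) = 6)
G = 2*I*sqrt(93) (G = sqrt(324 - 696) = sqrt(-372) = 2*I*sqrt(93) ≈ 19.287*I)
(G - 3182)/(h(x(j, 0)) - 2433) = (2*I*sqrt(93) - 3182)/(1/6 - 2433) = (-3182 + 2*I*sqrt(93))/(1/6 - 2433) = (-3182 + 2*I*sqrt(93))/(-14597/6) = (-3182 + 2*I*sqrt(93))*(-6/14597) = 19092/14597 - 12*I*sqrt(93)/14597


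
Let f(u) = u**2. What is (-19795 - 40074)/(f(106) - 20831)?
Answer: 3151/505 ≈ 6.2396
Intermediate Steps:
(-19795 - 40074)/(f(106) - 20831) = (-19795 - 40074)/(106**2 - 20831) = -59869/(11236 - 20831) = -59869/(-9595) = -59869*(-1/9595) = 3151/505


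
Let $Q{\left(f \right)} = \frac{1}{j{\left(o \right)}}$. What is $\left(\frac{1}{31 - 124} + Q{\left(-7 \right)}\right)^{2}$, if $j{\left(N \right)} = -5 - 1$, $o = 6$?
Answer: $\frac{121}{3844} \approx 0.031478$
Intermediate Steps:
$j{\left(N \right)} = -6$ ($j{\left(N \right)} = -5 - 1 = -6$)
$Q{\left(f \right)} = - \frac{1}{6}$ ($Q{\left(f \right)} = \frac{1}{-6} = - \frac{1}{6}$)
$\left(\frac{1}{31 - 124} + Q{\left(-7 \right)}\right)^{2} = \left(\frac{1}{31 - 124} - \frac{1}{6}\right)^{2} = \left(\frac{1}{-93} - \frac{1}{6}\right)^{2} = \left(- \frac{1}{93} - \frac{1}{6}\right)^{2} = \left(- \frac{11}{62}\right)^{2} = \frac{121}{3844}$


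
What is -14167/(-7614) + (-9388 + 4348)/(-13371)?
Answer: 75933839/33935598 ≈ 2.2376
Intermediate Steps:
-14167/(-7614) + (-9388 + 4348)/(-13371) = -14167*(-1/7614) - 5040*(-1/13371) = 14167/7614 + 1680/4457 = 75933839/33935598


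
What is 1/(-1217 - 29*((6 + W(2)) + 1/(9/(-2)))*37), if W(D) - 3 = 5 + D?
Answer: -9/163319 ≈ -5.5107e-5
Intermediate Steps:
W(D) = 8 + D (W(D) = 3 + (5 + D) = 8 + D)
1/(-1217 - 29*((6 + W(2)) + 1/(9/(-2)))*37) = 1/(-1217 - 29*((6 + (8 + 2)) + 1/(9/(-2)))*37) = 1/(-1217 - 29*((6 + 10) + 1/(9*(-1/2)))*37) = 1/(-1217 - 29*(16 + 1/(-9/2))*37) = 1/(-1217 - 29*(16 - 2/9)*37) = 1/(-1217 - 29*142/9*37) = 1/(-1217 - 4118/9*37) = 1/(-1217 - 152366/9) = 1/(-163319/9) = -9/163319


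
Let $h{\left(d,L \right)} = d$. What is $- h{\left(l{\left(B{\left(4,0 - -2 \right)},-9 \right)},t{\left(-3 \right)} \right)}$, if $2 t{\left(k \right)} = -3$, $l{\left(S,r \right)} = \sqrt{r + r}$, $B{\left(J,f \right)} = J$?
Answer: $- 3 i \sqrt{2} \approx - 4.2426 i$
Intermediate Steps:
$l{\left(S,r \right)} = \sqrt{2} \sqrt{r}$ ($l{\left(S,r \right)} = \sqrt{2 r} = \sqrt{2} \sqrt{r}$)
$t{\left(k \right)} = - \frac{3}{2}$ ($t{\left(k \right)} = \frac{1}{2} \left(-3\right) = - \frac{3}{2}$)
$- h{\left(l{\left(B{\left(4,0 - -2 \right)},-9 \right)},t{\left(-3 \right)} \right)} = - \sqrt{2} \sqrt{-9} = - \sqrt{2} \cdot 3 i = - 3 i \sqrt{2}$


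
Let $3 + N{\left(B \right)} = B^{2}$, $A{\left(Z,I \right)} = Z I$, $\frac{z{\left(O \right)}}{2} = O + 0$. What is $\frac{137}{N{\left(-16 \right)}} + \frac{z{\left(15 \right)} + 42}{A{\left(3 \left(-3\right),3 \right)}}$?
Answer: $- \frac{1613}{759} \approx -2.1252$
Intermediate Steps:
$z{\left(O \right)} = 2 O$ ($z{\left(O \right)} = 2 \left(O + 0\right) = 2 O$)
$A{\left(Z,I \right)} = I Z$
$N{\left(B \right)} = -3 + B^{2}$
$\frac{137}{N{\left(-16 \right)}} + \frac{z{\left(15 \right)} + 42}{A{\left(3 \left(-3\right),3 \right)}} = \frac{137}{-3 + \left(-16\right)^{2}} + \frac{2 \cdot 15 + 42}{3 \cdot 3 \left(-3\right)} = \frac{137}{-3 + 256} + \frac{30 + 42}{3 \left(-9\right)} = \frac{137}{253} + \frac{72}{-27} = 137 \cdot \frac{1}{253} + 72 \left(- \frac{1}{27}\right) = \frac{137}{253} - \frac{8}{3} = - \frac{1613}{759}$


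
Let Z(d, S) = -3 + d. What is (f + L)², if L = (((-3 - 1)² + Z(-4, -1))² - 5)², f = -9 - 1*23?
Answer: 32993536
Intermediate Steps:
f = -32 (f = -9 - 23 = -32)
L = 5776 (L = (((-3 - 1)² + (-3 - 4))² - 5)² = (((-4)² - 7)² - 5)² = ((16 - 7)² - 5)² = (9² - 5)² = (81 - 5)² = 76² = 5776)
(f + L)² = (-32 + 5776)² = 5744² = 32993536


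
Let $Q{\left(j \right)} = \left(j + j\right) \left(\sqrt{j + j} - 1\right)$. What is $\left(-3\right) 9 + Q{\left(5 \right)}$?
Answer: $-37 + 10 \sqrt{10} \approx -5.3772$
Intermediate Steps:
$Q{\left(j \right)} = 2 j \left(-1 + \sqrt{2} \sqrt{j}\right)$ ($Q{\left(j \right)} = 2 j \left(\sqrt{2 j} - 1\right) = 2 j \left(\sqrt{2} \sqrt{j} - 1\right) = 2 j \left(-1 + \sqrt{2} \sqrt{j}\right)$)
$\left(-3\right) 9 + Q{\left(5 \right)} = \left(-3\right) 9 - \left(10 - 2 \sqrt{2} \cdot 5^{\frac{3}{2}}\right) = -27 - \left(10 - 2 \sqrt{2} \cdot 5 \sqrt{5}\right) = -27 - \left(10 - 10 \sqrt{10}\right) = -37 + 10 \sqrt{10}$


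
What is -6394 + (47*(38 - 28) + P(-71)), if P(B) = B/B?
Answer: -5923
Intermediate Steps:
P(B) = 1
-6394 + (47*(38 - 28) + P(-71)) = -6394 + (47*(38 - 28) + 1) = -6394 + (47*10 + 1) = -6394 + (470 + 1) = -6394 + 471 = -5923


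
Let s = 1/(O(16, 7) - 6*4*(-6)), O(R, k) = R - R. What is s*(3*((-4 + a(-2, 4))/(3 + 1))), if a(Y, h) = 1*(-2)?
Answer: -1/32 ≈ -0.031250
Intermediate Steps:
a(Y, h) = -2
O(R, k) = 0
s = 1/144 (s = 1/(0 - 6*4*(-6)) = 1/(0 - 24*(-6)) = 1/(0 + 144) = 1/144 ≈ 0.0069444)
s*(3*((-4 + a(-2, 4))/(3 + 1))) = (3*((-4 - 2)/(3 + 1)))/144 = (3*(-6/4))/144 = (3*(-6*¼))/144 = (3*(-3/2))/144 = (1/144)*(-9/2) = -1/32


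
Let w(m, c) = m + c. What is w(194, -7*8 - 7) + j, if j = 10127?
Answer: 10258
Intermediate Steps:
w(m, c) = c + m
w(194, -7*8 - 7) + j = ((-7*8 - 7) + 194) + 10127 = ((-56 - 7) + 194) + 10127 = (-63 + 194) + 10127 = 131 + 10127 = 10258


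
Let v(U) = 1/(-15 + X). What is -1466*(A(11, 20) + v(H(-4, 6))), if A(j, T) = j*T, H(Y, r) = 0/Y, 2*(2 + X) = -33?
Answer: -21605908/67 ≈ -3.2248e+5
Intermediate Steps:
X = -37/2 (X = -2 + (½)*(-33) = -2 - 33/2 = -37/2 ≈ -18.500)
H(Y, r) = 0
v(U) = -2/67 (v(U) = 1/(-15 - 37/2) = 1/(-67/2) = -2/67)
A(j, T) = T*j
-1466*(A(11, 20) + v(H(-4, 6))) = -1466*(20*11 - 2/67) = -1466*(220 - 2/67) = -1466*14738/67 = -21605908/67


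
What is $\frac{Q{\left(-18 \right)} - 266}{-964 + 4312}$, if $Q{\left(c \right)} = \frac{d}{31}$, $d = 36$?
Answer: $- \frac{4105}{51894} \approx -0.079104$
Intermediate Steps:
$Q{\left(c \right)} = \frac{36}{31}$
$\frac{Q{\left(-18 \right)} - 266}{-964 + 4312} = \frac{\frac{36}{31} - 266}{-964 + 4312} = - \frac{8210}{31 \cdot 3348} = \left(- \frac{8210}{31}\right) \frac{1}{3348} = - \frac{4105}{51894}$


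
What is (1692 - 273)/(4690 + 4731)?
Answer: 1419/9421 ≈ 0.15062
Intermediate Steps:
(1692 - 273)/(4690 + 4731) = 1419/9421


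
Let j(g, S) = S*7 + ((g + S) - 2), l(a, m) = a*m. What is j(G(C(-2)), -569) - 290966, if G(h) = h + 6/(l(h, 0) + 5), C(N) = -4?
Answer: -1477614/5 ≈ -2.9552e+5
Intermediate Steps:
G(h) = 6/5 + h (G(h) = h + 6/(h*0 + 5) = h + 6/(0 + 5) = h + 6/5 = 6/5 + h)
j(g, S) = -2 + g + 8*S (j(g, S) = 7*S + ((S + g) - 2) = 7*S + (-2 + S + g) = -2 + g + 8*S)
j(G(C(-2)), -569) - 290966 = (-2 + (6/5 - 4) + 8*(-569)) - 290966 = (-2 - 14/5 - 4552) - 290966 = -22784/5 - 290966 = -1477614/5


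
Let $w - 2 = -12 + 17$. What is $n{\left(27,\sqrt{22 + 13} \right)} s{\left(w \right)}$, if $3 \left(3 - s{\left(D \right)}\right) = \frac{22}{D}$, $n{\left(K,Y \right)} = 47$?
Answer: $\frac{1927}{21} \approx 91.762$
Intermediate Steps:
$w = 7$ ($w = 2 + \left(-12 + 17\right) = 2 + 5 = 7$)
$s{\left(D \right)} = 3 - \frac{22}{3 D}$ ($s{\left(D \right)} = 3 - \frac{22 \frac{1}{D}}{3} = 3 - \frac{22}{3 D}$)
$n{\left(27,\sqrt{22 + 13} \right)} s{\left(w \right)} = 47 \left(3 - \frac{22}{3 \cdot 7}\right) = 47 \left(3 - \frac{22}{21}\right) = 47 \cdot \frac{41}{21} = \frac{1927}{21}$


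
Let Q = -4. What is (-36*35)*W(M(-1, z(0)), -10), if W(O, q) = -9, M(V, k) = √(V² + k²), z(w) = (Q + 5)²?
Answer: 11340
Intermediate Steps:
z(w) = 1 (z(w) = (-4 + 5)² = 1² = 1)
(-36*35)*W(M(-1, z(0)), -10) = -36*35*(-9) = -1260*(-9) = 11340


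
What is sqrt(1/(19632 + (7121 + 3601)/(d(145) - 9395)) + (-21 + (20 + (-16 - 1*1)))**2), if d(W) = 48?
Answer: sqrt(10908571966698373530)/183489582 ≈ 18.000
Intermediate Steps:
sqrt(1/(19632 + (7121 + 3601)/(d(145) - 9395)) + (-21 + (20 + (-16 - 1*1)))**2) = sqrt(1/(19632 + (7121 + 3601)/(48 - 9395)) + (-21 + (20 + (-16 - 1*1)))**2) = sqrt(1/(19632 + 10722/(-9347)) + (-21 + (20 + (-16 - 1)))**2) = sqrt(1/(19632 + 10722*(-1/9347)) + (-21 + (20 - 17))**2) = sqrt(1/(19632 - 10722/9347) + (-21 + 3)**2) = sqrt(1/(183489582/9347) + (-18)**2) = sqrt(9347/183489582 + 324) = sqrt(59450633915/183489582) = sqrt(10908571966698373530)/183489582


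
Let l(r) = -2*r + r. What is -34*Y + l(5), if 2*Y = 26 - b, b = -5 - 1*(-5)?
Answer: -447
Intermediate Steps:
b = 0 (b = -5 + 5 = 0)
Y = 13 (Y = (26 - 1*0)/2 = (26 + 0)/2 = (½)*26 = 13)
l(r) = -r
-34*Y + l(5) = -34*13 - 1*5 = -442 - 5 = -447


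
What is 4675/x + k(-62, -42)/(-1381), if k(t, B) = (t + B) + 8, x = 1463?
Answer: 599693/183673 ≈ 3.2650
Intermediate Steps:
k(t, B) = 8 + B + t (k(t, B) = (B + t) + 8 = 8 + B + t)
4675/x + k(-62, -42)/(-1381) = 4675/1463 + (8 - 42 - 62)/(-1381) = 4675*(1/1463) - 96*(-1/1381) = 425/133 + 96/1381 = 599693/183673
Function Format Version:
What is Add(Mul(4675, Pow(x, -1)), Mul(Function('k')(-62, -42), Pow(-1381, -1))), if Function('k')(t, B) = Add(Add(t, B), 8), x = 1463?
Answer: Rational(599693, 183673) ≈ 3.2650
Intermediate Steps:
Function('k')(t, B) = Add(8, B, t) (Function('k')(t, B) = Add(Add(B, t), 8) = Add(8, B, t))
Add(Mul(4675, Pow(x, -1)), Mul(Function('k')(-62, -42), Pow(-1381, -1))) = Add(Mul(4675, Pow(1463, -1)), Mul(Add(8, -42, -62), Pow(-1381, -1))) = Add(Mul(4675, Rational(1, 1463)), Mul(-96, Rational(-1, 1381))) = Add(Rational(425, 133), Rational(96, 1381)) = Rational(599693, 183673)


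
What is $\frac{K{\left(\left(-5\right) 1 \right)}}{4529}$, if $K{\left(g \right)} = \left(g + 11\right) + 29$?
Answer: $\frac{5}{647} \approx 0.007728$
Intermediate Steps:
$K{\left(g \right)} = 40 + g$ ($K{\left(g \right)} = \left(11 + g\right) + 29 = 40 + g$)
$\frac{K{\left(\left(-5\right) 1 \right)}}{4529} = \frac{40 - 5}{4529} = \left(40 - 5\right) \frac{1}{4529} = 35 \cdot \frac{1}{4529} = \frac{5}{647}$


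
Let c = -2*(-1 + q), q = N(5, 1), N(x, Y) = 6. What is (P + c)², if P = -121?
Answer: 17161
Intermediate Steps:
q = 6
c = -10 (c = -2*(-1 + 6) = -2*5 = -10)
(P + c)² = (-121 - 10)² = (-131)² = 17161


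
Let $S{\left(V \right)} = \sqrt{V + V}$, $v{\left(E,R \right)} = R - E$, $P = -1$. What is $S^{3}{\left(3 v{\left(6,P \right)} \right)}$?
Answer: $- 42 i \sqrt{42} \approx - 272.19 i$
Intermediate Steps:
$S{\left(V \right)} = \sqrt{2} \sqrt{V}$ ($S{\left(V \right)} = \sqrt{2 V} = \sqrt{2} \sqrt{V}$)
$S^{3}{\left(3 v{\left(6,P \right)} \right)} = \left(\sqrt{2} \sqrt{3 \left(-1 - 6\right)}\right)^{3} = \left(\sqrt{2} \sqrt{3 \left(-7\right)}\right)^{3} = \left(\sqrt{2} \sqrt{-21}\right)^{3} = \left(\sqrt{2} i \sqrt{21}\right)^{3} = \left(i \sqrt{42}\right)^{3} = - 42 i \sqrt{42}$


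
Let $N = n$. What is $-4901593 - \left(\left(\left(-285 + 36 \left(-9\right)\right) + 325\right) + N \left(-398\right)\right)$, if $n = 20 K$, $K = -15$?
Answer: $-5020709$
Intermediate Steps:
$n = -300$ ($n = 20 \left(-15\right) = -300$)
$N = -300$
$-4901593 - \left(\left(\left(-285 + 36 \left(-9\right)\right) + 325\right) + N \left(-398\right)\right) = -4901593 - \left(\left(\left(-285 + 36 \left(-9\right)\right) + 325\right) - -119400\right) = -4901593 - \left(\left(\left(-285 - 324\right) + 325\right) + 119400\right) = -4901593 - \left(\left(-609 + 325\right) + 119400\right) = -4901593 - \left(-284 + 119400\right) = -4901593 - 119116 = -5020709$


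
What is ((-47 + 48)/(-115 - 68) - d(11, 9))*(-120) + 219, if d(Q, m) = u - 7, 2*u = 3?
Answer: -26861/61 ≈ -440.34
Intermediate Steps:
u = 3/2 (u = (1/2)*3 = 3/2 ≈ 1.5000)
d(Q, m) = -11/2 (d(Q, m) = 3/2 - 7 = -11/2)
((-47 + 48)/(-115 - 68) - d(11, 9))*(-120) + 219 = ((-47 + 48)/(-115 - 68) - 1*(-11/2))*(-120) + 219 = (1/(-183) + 11/2)*(-120) + 219 = (1*(-1/183) + 11/2)*(-120) + 219 = (-1/183 + 11/2)*(-120) + 219 = (2011/366)*(-120) + 219 = -40220/61 + 219 = -26861/61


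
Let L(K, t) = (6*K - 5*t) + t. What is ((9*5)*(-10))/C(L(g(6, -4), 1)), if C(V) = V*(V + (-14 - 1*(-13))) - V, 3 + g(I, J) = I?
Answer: -75/28 ≈ -2.6786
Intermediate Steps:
g(I, J) = -3 + I
L(K, t) = -4*t + 6*K (L(K, t) = (-5*t + 6*K) + t = -4*t + 6*K)
C(V) = -V + V*(-1 + V) (C(V) = V*(V + (-14 + 13)) - V = V*(V - 1) - V = V*(-1 + V) - V = -V + V*(-1 + V))
((9*5)*(-10))/C(L(g(6, -4), 1)) = ((9*5)*(-10))/(((-4*1 + 6*(-3 + 6))*(-2 + (-4*1 + 6*(-3 + 6))))) = (45*(-10))/(((-4 + 6*3)*(-2 + (-4 + 6*3)))) = -450*1/((-4 + 18)*(-2 + (-4 + 18))) = -450*1/(14*(-2 + 14)) = -450/(14*12) = -450/168 = -450*1/168 = -75/28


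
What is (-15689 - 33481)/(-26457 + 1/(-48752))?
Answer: 479427168/257966333 ≈ 1.8585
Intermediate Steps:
(-15689 - 33481)/(-26457 + 1/(-48752)) = -49170/(-26457 - 1/48752) = -49170/(-1289831665/48752) = -49170*(-48752/1289831665) = 479427168/257966333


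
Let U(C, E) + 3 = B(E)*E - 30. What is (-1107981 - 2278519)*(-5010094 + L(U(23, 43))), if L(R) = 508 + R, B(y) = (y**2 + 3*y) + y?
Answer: 16670777734000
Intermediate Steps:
B(y) = y**2 + 4*y
U(C, E) = -33 + E**2*(4 + E) (U(C, E) = -3 + ((E*(4 + E))*E - 30) = -3 + (E**2*(4 + E) - 30) = -3 + (-30 + E**2*(4 + E)) = -33 + E**2*(4 + E))
(-1107981 - 2278519)*(-5010094 + L(U(23, 43))) = (-1107981 - 2278519)*(-5010094 + (508 + (-33 + 43**2*(4 + 43)))) = -3386500*(-5010094 + (508 + (-33 + 1849*47))) = -3386500*(-5010094 + (508 + (-33 + 86903))) = -3386500*(-5010094 + (508 + 86870)) = -3386500*(-5010094 + 87378) = -3386500*(-4922716) = 16670777734000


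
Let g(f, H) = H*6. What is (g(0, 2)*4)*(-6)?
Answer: -288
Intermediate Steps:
g(f, H) = 6*H
(g(0, 2)*4)*(-6) = ((6*2)*4)*(-6) = (12*4)*(-6) = 48*(-6) = -288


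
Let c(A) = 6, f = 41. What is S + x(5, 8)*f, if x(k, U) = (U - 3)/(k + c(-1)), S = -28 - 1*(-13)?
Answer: 40/11 ≈ 3.6364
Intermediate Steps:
S = -15 (S = -28 + 13 = -15)
x(k, U) = (-3 + U)/(6 + k) (x(k, U) = (U - 3)/(k + 6) = (-3 + U)/(6 + k))
S + x(5, 8)*f = -15 + ((-3 + 8)/(6 + 5))*41 = -15 + (5/11)*41 = -15 + 205/11 = 40/11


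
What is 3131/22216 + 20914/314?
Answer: 232804279/3487912 ≈ 66.746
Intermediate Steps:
3131/22216 + 20914/314 = 3131*(1/22216) + 20914*(1/314) = 3131/22216 + 10457/157 = 232804279/3487912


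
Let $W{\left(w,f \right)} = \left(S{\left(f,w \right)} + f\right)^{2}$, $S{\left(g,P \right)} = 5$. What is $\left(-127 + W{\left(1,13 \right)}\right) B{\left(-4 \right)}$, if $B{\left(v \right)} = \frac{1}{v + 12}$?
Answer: $\frac{197}{8} \approx 24.625$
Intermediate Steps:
$B{\left(v \right)} = \frac{1}{12 + v}$
$W{\left(w,f \right)} = \left(5 + f\right)^{2}$
$\left(-127 + W{\left(1,13 \right)}\right) B{\left(-4 \right)} = \frac{-127 + \left(5 + 13\right)^{2}}{12 - 4} = \frac{-127 + 18^{2}}{8} = \left(-127 + 324\right) \frac{1}{8} = 197 \cdot \frac{1}{8} = \frac{197}{8}$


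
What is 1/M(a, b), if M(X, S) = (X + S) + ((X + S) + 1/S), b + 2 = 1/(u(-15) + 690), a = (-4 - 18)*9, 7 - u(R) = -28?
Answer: -1050525/420732727 ≈ -0.0024969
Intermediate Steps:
u(R) = 35 (u(R) = 7 - 1*(-28) = 7 + 28 = 35)
a = -198 (a = -22*9 = -198)
b = -1449/725 (b = -2 + 1/(35 + 690) = -2 + 1/725 = -1449/725 ≈ -1.9986)
M(X, S) = 1/S + 2*S + 2*X (M(X, S) = (S + X) + ((S + X) + 1/S) = (S + X) + (S + X + 1/S) = 1/S + 2*S + 2*X)
1/M(a, b) = 1/((1 + 2*(-1449/725)*(-1449/725 - 198))/(-1449/725)) = 1/(-725*(1 + 2*(-1449/725)*(-144999/725))/1449) = 1/(-725*(1 + 420207102/525625)/1449) = 1/(-725/1449*420732727/525625) = 1/(-420732727/1050525) = -1050525/420732727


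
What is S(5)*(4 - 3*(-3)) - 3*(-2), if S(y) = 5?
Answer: 71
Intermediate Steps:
S(5)*(4 - 3*(-3)) - 3*(-2) = 5*(4 - 3*(-3)) - 3*(-2) = 5*(4 + 9) + 6 = 5*13 + 6 = 65 + 6 = 71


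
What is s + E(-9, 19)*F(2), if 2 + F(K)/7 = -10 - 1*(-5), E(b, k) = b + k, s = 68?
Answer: -422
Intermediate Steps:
F(K) = -49 (F(K) = -14 + 7*(-10 - 1*(-5)) = -14 + 7*(-10 + 5) = -14 + 7*(-5) = -14 - 35 = -49)
s + E(-9, 19)*F(2) = 68 + (-9 + 19)*(-49) = 68 + 10*(-49) = 68 - 490 = -422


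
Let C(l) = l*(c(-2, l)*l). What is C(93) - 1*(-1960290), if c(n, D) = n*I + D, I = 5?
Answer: 2678157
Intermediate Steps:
c(n, D) = D + 5*n (c(n, D) = n*5 + D = 5*n + D = D + 5*n)
C(l) = l²*(-10 + l) (C(l) = l*((l + 5*(-2))*l) = l*((l - 10)*l) = l*((-10 + l)*l) = l*(l*(-10 + l)) = l²*(-10 + l))
C(93) - 1*(-1960290) = 93²*(-10 + 93) - 1*(-1960290) = 8649*83 + 1960290 = 717867 + 1960290 = 2678157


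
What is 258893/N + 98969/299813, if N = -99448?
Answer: -67777217897/29815803224 ≈ -2.2732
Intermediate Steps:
258893/N + 98969/299813 = 258893/(-99448) + 98969/299813 = 258893*(-1/99448) + 98969*(1/299813) = -258893/99448 + 98969/299813 = -67777217897/29815803224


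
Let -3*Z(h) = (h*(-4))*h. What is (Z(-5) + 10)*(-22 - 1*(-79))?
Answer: 2470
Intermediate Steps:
Z(h) = 4*h²/3 (Z(h) = -h*(-4)*h/3 = -(-4*h)*h/3 = -(-4)*h²/3 = 4*h²/3)
(Z(-5) + 10)*(-22 - 1*(-79)) = ((4/3)*(-5)² + 10)*(-22 - 1*(-79)) = ((4/3)*25 + 10)*(-22 + 79) = (100/3 + 10)*57 = (130/3)*57 = 2470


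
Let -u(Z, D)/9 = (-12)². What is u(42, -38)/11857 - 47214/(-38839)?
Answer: 509481054/460514023 ≈ 1.1063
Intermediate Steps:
u(Z, D) = -1296 (u(Z, D) = -9*(-12)² = -9*144 = -1296)
u(42, -38)/11857 - 47214/(-38839) = -1296/11857 - 47214/(-38839) = -1296*1/11857 - 47214*(-1/38839) = -1296/11857 + 47214/38839 = 509481054/460514023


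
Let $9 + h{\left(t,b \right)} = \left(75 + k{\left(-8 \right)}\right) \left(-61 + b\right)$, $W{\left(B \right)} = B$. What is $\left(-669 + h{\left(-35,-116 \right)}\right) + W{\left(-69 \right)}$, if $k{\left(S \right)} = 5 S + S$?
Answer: $-5526$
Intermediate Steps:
$k{\left(S \right)} = 6 S$
$h{\left(t,b \right)} = -1656 + 27 b$ ($h{\left(t,b \right)} = -9 + \left(75 + 6 \left(-8\right)\right) \left(-61 + b\right) = -9 + \left(75 - 48\right) \left(-61 + b\right) = -9 + 27 \left(-61 + b\right) = -9 + \left(-1647 + 27 b\right) = -1656 + 27 b$)
$\left(-669 + h{\left(-35,-116 \right)}\right) + W{\left(-69 \right)} = \left(-669 + \left(-1656 + 27 \left(-116\right)\right)\right) - 69 = \left(-669 - 4788\right) - 69 = -5457 - 69 = -5526$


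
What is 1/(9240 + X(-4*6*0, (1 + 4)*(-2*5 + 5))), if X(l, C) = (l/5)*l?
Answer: 1/9240 ≈ 0.00010823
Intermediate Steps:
X(l, C) = l**2/5 (X(l, C) = (l*(1/5))*l = (l/5)*l = l**2/5)
1/(9240 + X(-4*6*0, (1 + 4)*(-2*5 + 5))) = 1/(9240 + (-4*6*0)**2/5) = 1/(9240 + (-24*0)**2/5) = 1/(9240 + (1/5)*0**2) = 1/(9240 + (1/5)*0) = 1/(9240 + 0) = 1/9240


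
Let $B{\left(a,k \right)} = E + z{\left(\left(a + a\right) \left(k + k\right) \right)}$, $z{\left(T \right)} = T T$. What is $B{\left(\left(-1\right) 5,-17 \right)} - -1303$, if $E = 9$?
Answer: $116912$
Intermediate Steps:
$z{\left(T \right)} = T^{2}$
$B{\left(a,k \right)} = 9 + 16 a^{2} k^{2}$ ($B{\left(a,k \right)} = 9 + \left(\left(a + a\right) \left(k + k\right)\right)^{2} = 9 + \left(2 a 2 k\right)^{2} = 9 + \left(4 a k\right)^{2} = 9 + 16 a^{2} k^{2}$)
$B{\left(\left(-1\right) 5,-17 \right)} - -1303 = \left(9 + 16 \left(\left(-1\right) 5\right)^{2} \left(-17\right)^{2}\right) - -1303 = \left(9 + 16 \left(-5\right)^{2} \cdot 289\right) + 1303 = \left(9 + 16 \cdot 25 \cdot 289\right) + 1303 = \left(9 + 115600\right) + 1303 = 115609 + 1303 = 116912$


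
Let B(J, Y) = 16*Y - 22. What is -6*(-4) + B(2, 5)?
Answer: 82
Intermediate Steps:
B(J, Y) = -22 + 16*Y
-6*(-4) + B(2, 5) = -6*(-4) + (-22 + 16*5) = 24 + (-22 + 80) = 24 + 58 = 82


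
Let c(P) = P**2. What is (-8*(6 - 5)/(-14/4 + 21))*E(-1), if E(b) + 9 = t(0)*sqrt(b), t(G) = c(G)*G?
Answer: 144/35 ≈ 4.1143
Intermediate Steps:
t(G) = G**3 (t(G) = G**2*G = G**3)
E(b) = -9 (E(b) = -9 + 0**3*sqrt(b) = -9 + 0*sqrt(b) = -9 + 0 = -9)
(-8*(6 - 5)/(-14/4 + 21))*E(-1) = -8*(6 - 5)/(-14/4 + 21)*(-9) = -8/(-14*1/4 + 21)*(-9) = -8/(-7/2 + 21)*(-9) = -8/35/2*(-9) = -8*2/35*(-9) = -16/35*(-9) = 144/35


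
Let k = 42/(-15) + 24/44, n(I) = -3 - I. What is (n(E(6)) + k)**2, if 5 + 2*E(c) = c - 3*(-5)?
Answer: 531441/3025 ≈ 175.68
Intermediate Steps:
E(c) = 5 + c/2 (E(c) = -5/2 + (c - 3*(-5))/2 = -5/2 + (c + 15)/2 = -5/2 + (15 + c)/2 = -5/2 + (15/2 + c/2) = 5 + c/2)
k = -124/55 (k = 42*(-1/15) + 24*(1/44) = -14/5 + 6/11 = -124/55 ≈ -2.2545)
(n(E(6)) + k)**2 = ((-3 - (5 + (1/2)*6)) - 124/55)**2 = ((-3 - (5 + 3)) - 124/55)**2 = ((-3 - 1*8) - 124/55)**2 = ((-3 - 8) - 124/55)**2 = (-11 - 124/55)**2 = (-729/55)**2 = 531441/3025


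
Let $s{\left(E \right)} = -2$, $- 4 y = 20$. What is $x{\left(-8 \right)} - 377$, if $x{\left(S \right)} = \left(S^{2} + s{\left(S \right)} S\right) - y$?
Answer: $-292$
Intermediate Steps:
$y = -5$ ($y = \left(- \frac{1}{4}\right) 20 = -5$)
$x{\left(S \right)} = 5 + S^{2} - 2 S$ ($x{\left(S \right)} = \left(S^{2} - 2 S\right) - -5 = \left(S^{2} - 2 S\right) + 5 = 5 + S^{2} - 2 S$)
$x{\left(-8 \right)} - 377 = \left(5 + \left(-8\right)^{2} - -16\right) - 377 = \left(5 + 64 + 16\right) - 377 = 85 - 377 = -292$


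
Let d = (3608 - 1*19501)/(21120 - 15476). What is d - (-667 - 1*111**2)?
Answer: 73288379/5644 ≈ 12985.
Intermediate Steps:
d = -15893/5644 (d = (3608 - 19501)/5644 = -15893*1/5644 = -15893/5644 ≈ -2.8159)
d - (-667 - 1*111**2) = -15893/5644 - (-667 - 1*111**2) = -15893/5644 - (-667 - 1*12321) = -15893/5644 - (-667 - 12321) = -15893/5644 - 1*(-12988) = -15893/5644 + 12988 = 73288379/5644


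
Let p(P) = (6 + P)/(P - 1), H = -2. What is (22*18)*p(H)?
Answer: -528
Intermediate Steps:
p(P) = (6 + P)/(-1 + P)
(22*18)*p(H) = (22*18)*((6 - 2)/(-1 - 2)) = 396*(4/(-3)) = 396*(-1/3*4) = 396*(-4/3) = -528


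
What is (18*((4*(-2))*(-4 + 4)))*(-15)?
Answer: 0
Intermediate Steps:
(18*((4*(-2))*(-4 + 4)))*(-15) = (18*(-8*0))*(-15) = (18*0)*(-15) = 0*(-15) = 0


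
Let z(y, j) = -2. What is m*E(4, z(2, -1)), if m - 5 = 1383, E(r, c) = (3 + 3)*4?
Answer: 33312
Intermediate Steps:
E(r, c) = 24 (E(r, c) = 6*4 = 24)
m = 1388 (m = 5 + 1383 = 1388)
m*E(4, z(2, -1)) = 1388*24 = 33312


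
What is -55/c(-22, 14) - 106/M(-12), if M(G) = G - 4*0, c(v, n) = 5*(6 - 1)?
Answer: 199/30 ≈ 6.6333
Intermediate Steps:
c(v, n) = 25 (c(v, n) = 5*5 = 25)
M(G) = G (M(G) = G + 0 = G)
-55/c(-22, 14) - 106/M(-12) = -55/25 - 106/(-12) = -55*1/25 - 106*(-1/12) = -11/5 + 53/6 = 199/30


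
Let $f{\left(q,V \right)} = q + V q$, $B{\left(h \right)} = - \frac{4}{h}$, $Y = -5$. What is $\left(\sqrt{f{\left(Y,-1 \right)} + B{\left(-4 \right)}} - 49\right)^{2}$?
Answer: $2304$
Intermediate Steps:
$\left(\sqrt{f{\left(Y,-1 \right)} + B{\left(-4 \right)}} - 49\right)^{2} = \left(\sqrt{- 5 \left(1 - 1\right) - \frac{4}{-4}} - 49\right)^{2} = \left(\sqrt{\left(-5\right) 0 - -1} - 49\right)^{2} = \left(\sqrt{0 + 1} - 49\right)^{2} = \left(\sqrt{1} - 49\right)^{2} = \left(1 - 49\right)^{2} = \left(-48\right)^{2} = 2304$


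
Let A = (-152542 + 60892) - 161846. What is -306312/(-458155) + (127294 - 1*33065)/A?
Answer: 34477379257/116140459880 ≈ 0.29686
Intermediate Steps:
A = -253496 (A = -91650 - 161846 = -253496)
-306312/(-458155) + (127294 - 1*33065)/A = -306312/(-458155) + (127294 - 1*33065)/(-253496) = -306312*(-1/458155) + (127294 - 33065)*(-1/253496) = 306312/458155 + 94229*(-1/253496) = 306312/458155 - 94229/253496 = 34477379257/116140459880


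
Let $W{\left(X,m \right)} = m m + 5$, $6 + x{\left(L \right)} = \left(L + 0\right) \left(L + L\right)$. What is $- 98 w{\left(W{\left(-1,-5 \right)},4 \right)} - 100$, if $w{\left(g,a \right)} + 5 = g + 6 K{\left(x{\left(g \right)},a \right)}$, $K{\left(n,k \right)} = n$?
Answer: $-1057422$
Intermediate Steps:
$x{\left(L \right)} = -6 + 2 L^{2}$ ($x{\left(L \right)} = -6 + \left(L + 0\right) \left(L + L\right) = -6 + L 2 L = -6 + 2 L^{2}$)
$W{\left(X,m \right)} = 5 + m^{2}$ ($W{\left(X,m \right)} = m^{2} + 5 = 5 + m^{2}$)
$w{\left(g,a \right)} = -41 + g + 12 g^{2}$ ($w{\left(g,a \right)} = -5 + \left(g + 6 \left(-6 + 2 g^{2}\right)\right) = -5 + \left(g + \left(-36 + 12 g^{2}\right)\right) = -5 + \left(-36 + g + 12 g^{2}\right) = -41 + g + 12 g^{2}$)
$- 98 w{\left(W{\left(-1,-5 \right)},4 \right)} - 100 = - 98 \left(-41 + \left(5 + \left(-5\right)^{2}\right) + 12 \left(5 + \left(-5\right)^{2}\right)^{2}\right) - 100 = - 98 \left(-41 + \left(5 + 25\right) + 12 \left(5 + 25\right)^{2}\right) - 100 = - 98 \left(-41 + 30 + 12 \cdot 30^{2}\right) - 100 = - 98 \left(-41 + 30 + 12 \cdot 900\right) - 100 = - 98 \left(-41 + 30 + 10800\right) - 100 = \left(-98\right) 10789 - 100 = -1057322 - 100 = -1057422$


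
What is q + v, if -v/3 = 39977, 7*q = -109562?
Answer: -949079/7 ≈ -1.3558e+5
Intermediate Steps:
q = -109562/7 (q = (⅐)*(-109562) = -109562/7 ≈ -15652.)
v = -119931 (v = -3*39977 = -119931)
q + v = -109562/7 - 119931 = -949079/7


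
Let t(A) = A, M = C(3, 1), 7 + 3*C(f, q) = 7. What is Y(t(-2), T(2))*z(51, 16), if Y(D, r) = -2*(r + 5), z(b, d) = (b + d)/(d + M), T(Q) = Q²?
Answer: -603/8 ≈ -75.375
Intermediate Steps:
C(f, q) = 0 (C(f, q) = -7/3 + (⅓)*7 = -7/3 + 7/3 = 0)
M = 0
z(b, d) = (b + d)/d (z(b, d) = (b + d)/(d + 0) = (b + d)/d)
Y(D, r) = -10 - 2*r (Y(D, r) = -2*(5 + r) = -10 - 2*r)
Y(t(-2), T(2))*z(51, 16) = (-10 - 2*2²)*((51 + 16)/16) = (-10 - 2*4)*((1/16)*67) = (-10 - 8)*(67/16) = -18*67/16 = -603/8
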